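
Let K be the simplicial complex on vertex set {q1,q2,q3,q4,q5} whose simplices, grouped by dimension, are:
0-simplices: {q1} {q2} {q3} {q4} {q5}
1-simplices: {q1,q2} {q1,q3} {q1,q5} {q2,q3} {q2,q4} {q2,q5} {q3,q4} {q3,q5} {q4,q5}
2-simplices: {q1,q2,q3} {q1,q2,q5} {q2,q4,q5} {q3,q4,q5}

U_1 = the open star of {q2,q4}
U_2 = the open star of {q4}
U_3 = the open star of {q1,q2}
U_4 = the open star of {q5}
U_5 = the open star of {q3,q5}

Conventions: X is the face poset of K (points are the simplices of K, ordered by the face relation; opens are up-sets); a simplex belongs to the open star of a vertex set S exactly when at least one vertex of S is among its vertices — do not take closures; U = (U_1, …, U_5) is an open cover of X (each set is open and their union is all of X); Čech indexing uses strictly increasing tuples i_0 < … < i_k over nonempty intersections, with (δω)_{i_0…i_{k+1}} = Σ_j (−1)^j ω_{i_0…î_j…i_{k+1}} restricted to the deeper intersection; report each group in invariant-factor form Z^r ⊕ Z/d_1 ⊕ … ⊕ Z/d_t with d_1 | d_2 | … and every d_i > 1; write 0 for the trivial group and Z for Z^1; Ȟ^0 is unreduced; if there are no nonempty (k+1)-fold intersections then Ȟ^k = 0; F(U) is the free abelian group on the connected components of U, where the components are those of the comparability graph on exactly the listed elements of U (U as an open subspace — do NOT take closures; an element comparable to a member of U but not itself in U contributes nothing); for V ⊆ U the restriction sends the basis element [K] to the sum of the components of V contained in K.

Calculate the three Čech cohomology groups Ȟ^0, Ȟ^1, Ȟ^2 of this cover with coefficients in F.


Ȟ^0 = Z; Ȟ^1 = Z; Ȟ^2 = 0

nerve simplices:
  U1={{q2},{q4},{q1,q2},{q2,q3},{q2,q4},{q2,q5},{q3,q4},{q4,q5},{q1,q2,q3},{q1,q2,q5},{q2,q4,q5},{q3,q4,q5}} U2={{q4},{q2,q4},{q3,q4},{q4,q5},{q2,q4,q5},{q3,q4,q5}} U3={{q1},{q2},{q1,q2},{q1,q3},{q1,q5},{q2,q3},{q2,q4},{q2,q5},{q1,q2,q3},{q1,q2,q5},{q2,q4,q5}} U4={{q5},{q1,q5},{q2,q5},{q3,q5},{q4,q5},{q1,q2,q5},{q2,q4,q5},{q3,q4,q5}} U5={{q3},{q5},{q1,q3},{q1,q5},{q2,q3},{q2,q5},{q3,q4},{q3,q5},{q4,q5},{q1,q2,q3},{q1,q2,q5},{q2,q4,q5},{q3,q4,q5}}
  U12={{q4},{q2,q4},{q3,q4},{q4,q5},{q2,q4,q5},{q3,q4,q5}} U13={{q2},{q1,q2},{q2,q3},{q2,q4},{q2,q5},{q1,q2,q3},{q1,q2,q5},{q2,q4,q5}} U14={{q2,q5},{q4,q5},{q1,q2,q5},{q2,q4,q5},{q3,q4,q5}} U15={{q2,q3},{q2,q5},{q3,q4},{q4,q5},{q1,q2,q3},{q1,q2,q5},{q2,q4,q5},{q3,q4,q5}} U23={{q2,q4},{q2,q4,q5}} U24={{q4,q5},{q2,q4,q5},{q3,q4,q5}} U25={{q3,q4},{q4,q5},{q2,q4,q5},{q3,q4,q5}} U34={{q1,q5},{q2,q5},{q1,q2,q5},{q2,q4,q5}} U35={{q1,q3},{q1,q5},{q2,q3},{q2,q5},{q1,q2,q3},{q1,q2,q5},{q2,q4,q5}} U45={{q5},{q1,q5},{q2,q5},{q3,q5},{q4,q5},{q1,q2,q5},{q2,q4,q5},{q3,q4,q5}}
  U123={{q2,q4},{q2,q4,q5}} U124={{q4,q5},{q2,q4,q5},{q3,q4,q5}} U125={{q3,q4},{q4,q5},{q2,q4,q5},{q3,q4,q5}} U134={{q2,q5},{q1,q2,q5},{q2,q4,q5}} U135={{q2,q3},{q2,q5},{q1,q2,q3},{q1,q2,q5},{q2,q4,q5}} U145={{q2,q5},{q4,q5},{q1,q2,q5},{q2,q4,q5},{q3,q4,q5}} U234={{q2,q4,q5}} U235={{q2,q4,q5}} U245={{q4,q5},{q2,q4,q5},{q3,q4,q5}} U345={{q1,q5},{q2,q5},{q1,q2,q5},{q2,q4,q5}}
  U1234={{q2,q4,q5}} U1235={{q2,q4,q5}} U1245={{q4,q5},{q2,q4,q5},{q3,q4,q5}} U1345={{q2,q5},{q1,q2,q5},{q2,q4,q5}} U2345={{q2,q4,q5}}
  U12345={{q2,q4,q5}}
components per intersection:
  U1: {{q2},{q4},{q1,q2},{q2,q3},{q2,q4},{q2,q5},{q3,q4},{q4,q5},{q1,q2,q3},{q1,q2,q5},{q2,q4,q5},{q3,q4,q5}}
  U2: {{q4},{q2,q4},{q3,q4},{q4,q5},{q2,q4,q5},{q3,q4,q5}}
  U3: {{q1},{q2},{q1,q2},{q1,q3},{q1,q5},{q2,q3},{q2,q4},{q2,q5},{q1,q2,q3},{q1,q2,q5},{q2,q4,q5}}
  U4: {{q5},{q1,q5},{q2,q5},{q3,q5},{q4,q5},{q1,q2,q5},{q2,q4,q5},{q3,q4,q5}}
  U5: {{q3},{q5},{q1,q3},{q1,q5},{q2,q3},{q2,q5},{q3,q4},{q3,q5},{q4,q5},{q1,q2,q3},{q1,q2,q5},{q2,q4,q5},{q3,q4,q5}}
  U12: {{q4},{q2,q4},{q3,q4},{q4,q5},{q2,q4,q5},{q3,q4,q5}}
  U13: {{q2},{q1,q2},{q2,q3},{q2,q4},{q2,q5},{q1,q2,q3},{q1,q2,q5},{q2,q4,q5}}
  U14: {{q2,q5},{q4,q5},{q1,q2,q5},{q2,q4,q5},{q3,q4,q5}}
  U15: {{q2,q3},{q1,q2,q3}} {{q2,q5},{q3,q4},{q4,q5},{q1,q2,q5},{q2,q4,q5},{q3,q4,q5}}
  U23: {{q2,q4},{q2,q4,q5}}
  U24: {{q4,q5},{q2,q4,q5},{q3,q4,q5}}
  U25: {{q3,q4},{q4,q5},{q2,q4,q5},{q3,q4,q5}}
  U34: {{q1,q5},{q2,q5},{q1,q2,q5},{q2,q4,q5}}
  U35: {{q1,q3},{q2,q3},{q1,q2,q3}} {{q1,q5},{q2,q5},{q1,q2,q5},{q2,q4,q5}}
  U45: {{q5},{q1,q5},{q2,q5},{q3,q5},{q4,q5},{q1,q2,q5},{q2,q4,q5},{q3,q4,q5}}
  U123: {{q2,q4},{q2,q4,q5}}
  U124: {{q4,q5},{q2,q4,q5},{q3,q4,q5}}
  U125: {{q3,q4},{q4,q5},{q2,q4,q5},{q3,q4,q5}}
  U134: {{q2,q5},{q1,q2,q5},{q2,q4,q5}}
  U135: {{q2,q3},{q1,q2,q3}} {{q2,q5},{q1,q2,q5},{q2,q4,q5}}
  U145: {{q2,q5},{q4,q5},{q1,q2,q5},{q2,q4,q5},{q3,q4,q5}}
  U234: {{q2,q4,q5}}
  U235: {{q2,q4,q5}}
  U245: {{q4,q5},{q2,q4,q5},{q3,q4,q5}}
  U345: {{q1,q5},{q2,q5},{q1,q2,q5},{q2,q4,q5}}
  U1234: {{q2,q4,q5}}
  U1235: {{q2,q4,q5}}
  U1245: {{q4,q5},{q2,q4,q5},{q3,q4,q5}}
  U1345: {{q2,q5},{q1,q2,q5},{q2,q4,q5}}
  U2345: {{q2,q4,q5}}
  U12345: {{q2,q4,q5}}
C dims 5,12,11,5; δ0: rk 4, SNF 1^4; δ1: rk 7, SNF 1^7; δ2: rk 4, SNF 1^4
degree 0: 5−4−0 = 1 → Ȟ^0 ≅ Z
degree 1: 12−7−4 = 1 → Ȟ^1 ≅ Z
degree 2: 11−4−7 = 0 → Ȟ^2 ≅ 0


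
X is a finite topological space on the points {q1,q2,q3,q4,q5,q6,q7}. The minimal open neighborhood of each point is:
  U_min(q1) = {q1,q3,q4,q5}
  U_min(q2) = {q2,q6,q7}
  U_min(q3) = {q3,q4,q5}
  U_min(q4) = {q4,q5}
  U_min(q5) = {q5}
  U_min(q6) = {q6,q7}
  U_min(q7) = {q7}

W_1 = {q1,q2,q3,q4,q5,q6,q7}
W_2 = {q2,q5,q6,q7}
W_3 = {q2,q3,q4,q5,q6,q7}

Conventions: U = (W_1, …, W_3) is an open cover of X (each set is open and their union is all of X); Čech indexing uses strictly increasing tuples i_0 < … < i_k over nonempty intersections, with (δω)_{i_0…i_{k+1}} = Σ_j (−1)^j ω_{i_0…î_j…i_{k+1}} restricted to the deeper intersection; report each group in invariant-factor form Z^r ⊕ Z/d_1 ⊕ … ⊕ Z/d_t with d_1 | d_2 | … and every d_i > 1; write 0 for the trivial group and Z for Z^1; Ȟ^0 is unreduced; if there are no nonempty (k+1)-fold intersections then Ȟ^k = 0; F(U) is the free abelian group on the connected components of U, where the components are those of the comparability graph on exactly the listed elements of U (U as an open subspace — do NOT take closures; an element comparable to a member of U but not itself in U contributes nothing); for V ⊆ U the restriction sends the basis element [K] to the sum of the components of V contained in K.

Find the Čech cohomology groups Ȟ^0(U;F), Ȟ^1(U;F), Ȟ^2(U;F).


nerve simplices:
  W12={q2,q5,q6,q7} W13={q2,q3,q4,q5,q6,q7} W23={q2,q5,q6,q7}
  W123={q2,q5,q6,q7}
components per intersection:
  W1: {q1,q3,q4,q5} {q2,q6,q7}
  W2: {q2,q6,q7} {q5}
  W3: {q2,q6,q7} {q3,q4,q5}
  W12: {q2,q6,q7} {q5}
  W13: {q2,q6,q7} {q3,q4,q5}
  W23: {q2,q6,q7} {q5}
  W123: {q2,q6,q7} {q5}
C dims 6,6,2; δ0: rk 4, SNF 1^4; δ1: rk 2, SNF 1^2
degree 0: 6−4−0 = 2 → Ȟ^0 ≅ Z^2
degree 1: 6−2−4 = 0 → Ȟ^1 ≅ 0
degree 2: 2−0−2 = 0 → Ȟ^2 ≅ 0

Ȟ^0(U;F) ≅ Z^2, Ȟ^1(U;F) ≅ 0, Ȟ^2(U;F) ≅ 0


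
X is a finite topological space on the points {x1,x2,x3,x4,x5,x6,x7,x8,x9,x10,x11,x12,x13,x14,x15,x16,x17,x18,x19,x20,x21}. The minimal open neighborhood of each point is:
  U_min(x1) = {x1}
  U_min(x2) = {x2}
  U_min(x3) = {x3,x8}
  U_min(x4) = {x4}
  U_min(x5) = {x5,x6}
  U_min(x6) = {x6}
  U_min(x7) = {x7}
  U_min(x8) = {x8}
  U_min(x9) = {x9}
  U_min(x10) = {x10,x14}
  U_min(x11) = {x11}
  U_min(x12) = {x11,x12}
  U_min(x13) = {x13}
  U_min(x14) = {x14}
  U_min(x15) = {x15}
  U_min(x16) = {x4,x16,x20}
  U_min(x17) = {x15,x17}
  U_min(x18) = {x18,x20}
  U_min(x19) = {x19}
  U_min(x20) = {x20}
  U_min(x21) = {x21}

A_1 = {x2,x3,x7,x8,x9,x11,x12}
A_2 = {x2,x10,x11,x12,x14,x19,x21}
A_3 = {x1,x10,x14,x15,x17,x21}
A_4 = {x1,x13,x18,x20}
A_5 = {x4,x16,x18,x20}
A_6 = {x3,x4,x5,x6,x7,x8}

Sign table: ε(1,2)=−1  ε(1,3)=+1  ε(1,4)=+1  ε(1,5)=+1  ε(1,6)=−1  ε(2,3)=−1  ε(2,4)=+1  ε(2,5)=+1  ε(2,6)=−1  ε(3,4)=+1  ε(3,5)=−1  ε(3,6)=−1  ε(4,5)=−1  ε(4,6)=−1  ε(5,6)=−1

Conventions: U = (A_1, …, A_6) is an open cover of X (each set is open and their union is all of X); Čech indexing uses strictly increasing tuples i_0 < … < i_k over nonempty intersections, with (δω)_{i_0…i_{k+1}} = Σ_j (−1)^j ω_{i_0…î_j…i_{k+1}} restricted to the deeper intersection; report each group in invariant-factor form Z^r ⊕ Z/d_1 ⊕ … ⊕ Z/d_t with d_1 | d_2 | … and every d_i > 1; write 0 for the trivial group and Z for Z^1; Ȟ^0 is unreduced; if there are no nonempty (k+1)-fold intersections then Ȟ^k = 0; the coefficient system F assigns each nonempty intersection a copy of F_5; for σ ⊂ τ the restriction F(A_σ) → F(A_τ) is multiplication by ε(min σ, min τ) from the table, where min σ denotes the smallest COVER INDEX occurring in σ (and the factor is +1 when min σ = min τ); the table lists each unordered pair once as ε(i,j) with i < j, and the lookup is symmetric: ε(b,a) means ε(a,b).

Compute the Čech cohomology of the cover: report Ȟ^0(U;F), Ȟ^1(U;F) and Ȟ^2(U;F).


nonempty intersections:
  A12={x2,x11,x12} A16={x3,x7,x8} A23={x10,x14,x21} A34={x1} A45={x18,x20} A56={x4}
C dims 6,6; δ0: rk_F5 6
Ȟ^0: (6−6)−0=0 ⇒ 0
Ȟ^1: (6−0)−6=0 ⇒ 0
Ȟ^2: (0−0)−0=0 ⇒ 0

Ȟ^0 = 0; Ȟ^1 = 0; Ȟ^2 = 0


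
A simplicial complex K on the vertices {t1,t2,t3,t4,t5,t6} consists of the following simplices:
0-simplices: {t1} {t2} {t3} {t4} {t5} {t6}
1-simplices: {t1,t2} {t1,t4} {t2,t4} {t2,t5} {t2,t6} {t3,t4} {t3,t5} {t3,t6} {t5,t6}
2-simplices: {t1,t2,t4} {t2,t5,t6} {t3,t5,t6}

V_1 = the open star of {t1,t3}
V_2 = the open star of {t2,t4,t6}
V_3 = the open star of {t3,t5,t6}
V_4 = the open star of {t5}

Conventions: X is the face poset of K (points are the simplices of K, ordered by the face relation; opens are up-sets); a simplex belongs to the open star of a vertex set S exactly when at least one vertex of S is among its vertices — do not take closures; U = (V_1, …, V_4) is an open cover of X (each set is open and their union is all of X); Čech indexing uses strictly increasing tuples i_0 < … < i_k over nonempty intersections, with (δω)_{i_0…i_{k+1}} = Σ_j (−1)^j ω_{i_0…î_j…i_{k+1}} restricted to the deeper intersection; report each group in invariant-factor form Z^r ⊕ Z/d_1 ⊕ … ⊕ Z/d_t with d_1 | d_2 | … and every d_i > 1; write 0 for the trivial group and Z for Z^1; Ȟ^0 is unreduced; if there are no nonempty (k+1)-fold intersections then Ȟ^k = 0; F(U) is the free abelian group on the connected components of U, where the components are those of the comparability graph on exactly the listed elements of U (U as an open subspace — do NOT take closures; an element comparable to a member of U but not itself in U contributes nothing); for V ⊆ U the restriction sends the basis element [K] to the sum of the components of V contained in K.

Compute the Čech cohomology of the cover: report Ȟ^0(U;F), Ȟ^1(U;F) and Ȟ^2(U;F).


nonempty intersections:
  V1={{t1},{t3},{t1,t2},{t1,t4},{t3,t4},{t3,t5},{t3,t6},{t1,t2,t4},{t3,t5,t6}} V2={{t2},{t4},{t6},{t1,t2},{t1,t4},{t2,t4},{t2,t5},{t2,t6},{t3,t4},{t3,t6},{t5,t6},{t1,t2,t4},{t2,t5,t6},{t3,t5,t6}} V3={{t3},{t5},{t6},{t2,t5},{t2,t6},{t3,t4},{t3,t5},{t3,t6},{t5,t6},{t2,t5,t6},{t3,t5,t6}} V4={{t5},{t2,t5},{t3,t5},{t5,t6},{t2,t5,t6},{t3,t5,t6}}
  V12={{t1,t2},{t1,t4},{t3,t4},{t3,t6},{t1,t2,t4},{t3,t5,t6}} V13={{t3},{t3,t4},{t3,t5},{t3,t6},{t3,t5,t6}} V14={{t3,t5},{t3,t5,t6}} V23={{t6},{t2,t5},{t2,t6},{t3,t4},{t3,t6},{t5,t6},{t2,t5,t6},{t3,t5,t6}} V24={{t2,t5},{t5,t6},{t2,t5,t6},{t3,t5,t6}} V34={{t5},{t2,t5},{t3,t5},{t5,t6},{t2,t5,t6},{t3,t5,t6}}
  V123={{t3,t4},{t3,t6},{t3,t5,t6}} V124={{t3,t5,t6}} V134={{t3,t5},{t3,t5,t6}} V234={{t2,t5},{t5,t6},{t2,t5,t6},{t3,t5,t6}}
  V1234={{t3,t5,t6}}
components per intersection:
  V1: {{t1},{t1,t2},{t1,t4},{t1,t2,t4}} {{t3},{t3,t4},{t3,t5},{t3,t6},{t3,t5,t6}}
  V2: {{t2},{t4},{t6},{t1,t2},{t1,t4},{t2,t4},{t2,t5},{t2,t6},{t3,t4},{t3,t6},{t5,t6},{t1,t2,t4},{t2,t5,t6},{t3,t5,t6}}
  V3: {{t3},{t5},{t6},{t2,t5},{t2,t6},{t3,t4},{t3,t5},{t3,t6},{t5,t6},{t2,t5,t6},{t3,t5,t6}}
  V4: {{t5},{t2,t5},{t3,t5},{t5,t6},{t2,t5,t6},{t3,t5,t6}}
  V12: {{t1,t2},{t1,t4},{t1,t2,t4}} {{t3,t4}} {{t3,t6},{t3,t5,t6}}
  V13: {{t3},{t3,t4},{t3,t5},{t3,t6},{t3,t5,t6}}
  V14: {{t3,t5},{t3,t5,t6}}
  V23: {{t6},{t2,t5},{t2,t6},{t3,t6},{t5,t6},{t2,t5,t6},{t3,t5,t6}} {{t3,t4}}
  V24: {{t2,t5},{t5,t6},{t2,t5,t6},{t3,t5,t6}}
  V34: {{t5},{t2,t5},{t3,t5},{t5,t6},{t2,t5,t6},{t3,t5,t6}}
  V123: {{t3,t4}} {{t3,t6},{t3,t5,t6}}
  V124: {{t3,t5,t6}}
  V134: {{t3,t5},{t3,t5,t6}}
  V234: {{t2,t5},{t5,t6},{t2,t5,t6},{t3,t5,t6}}
  V1234: {{t3,t5,t6}}
C dims 5,9,5,1; δ0: rk 4, SNF 1^4; δ1: rk 4, SNF 1^4; δ2: rk 1, SNF 1^1
Ȟ^0: (5−4)−0=1 ⇒ Z
Ȟ^1: (9−4)−4=1 ⇒ Z
Ȟ^2: (5−1)−4=0 ⇒ 0

Ȟ^0(U;F) ≅ Z, Ȟ^1(U;F) ≅ Z, Ȟ^2(U;F) ≅ 0


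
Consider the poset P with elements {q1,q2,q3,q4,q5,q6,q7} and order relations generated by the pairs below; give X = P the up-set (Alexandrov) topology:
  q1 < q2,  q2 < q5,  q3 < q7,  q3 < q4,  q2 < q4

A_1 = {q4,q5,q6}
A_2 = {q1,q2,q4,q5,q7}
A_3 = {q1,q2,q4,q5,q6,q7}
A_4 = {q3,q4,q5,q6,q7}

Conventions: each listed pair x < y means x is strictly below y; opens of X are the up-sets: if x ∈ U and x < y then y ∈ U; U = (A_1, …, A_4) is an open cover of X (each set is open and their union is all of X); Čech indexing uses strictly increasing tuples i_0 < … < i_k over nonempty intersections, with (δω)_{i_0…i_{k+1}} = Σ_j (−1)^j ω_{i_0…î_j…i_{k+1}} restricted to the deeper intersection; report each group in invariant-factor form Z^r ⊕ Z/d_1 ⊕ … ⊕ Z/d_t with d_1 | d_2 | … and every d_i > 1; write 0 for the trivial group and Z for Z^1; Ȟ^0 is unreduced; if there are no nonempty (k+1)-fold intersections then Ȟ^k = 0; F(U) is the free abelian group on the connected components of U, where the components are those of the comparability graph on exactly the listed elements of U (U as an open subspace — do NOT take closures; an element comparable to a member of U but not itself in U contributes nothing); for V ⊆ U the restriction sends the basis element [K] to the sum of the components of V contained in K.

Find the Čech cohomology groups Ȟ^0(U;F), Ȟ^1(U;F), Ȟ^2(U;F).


Ȟ^0 = Z^2, Ȟ^1 = 0 and Ȟ^2 = 0

nonempty intersections:
  A12={q4,q5} A13={q4,q5,q6} A14={q4,q5,q6} A23={q1,q2,q4,q5,q7} A24={q4,q5,q7} A34={q4,q5,q6,q7}
  A123={q4,q5} A124={q4,q5} A134={q4,q5,q6} A234={q4,q5,q7}
  A1234={q4,q5}
components per intersection:
  A1: {q4} {q5} {q6}
  A2: {q1,q2,q4,q5} {q7}
  A3: {q1,q2,q4,q5} {q6} {q7}
  A4: {q3,q4,q7} {q5} {q6}
  A12: {q4} {q5}
  A13: {q4} {q5} {q6}
  A14: {q4} {q5} {q6}
  A23: {q1,q2,q4,q5} {q7}
  A24: {q4} {q5} {q7}
  A34: {q4} {q5} {q6} {q7}
  A123: {q4} {q5}
  A124: {q4} {q5}
  A134: {q4} {q5} {q6}
  A234: {q4} {q5} {q7}
  A1234: {q4} {q5}
C dims 11,17,10,2; δ0: rk 9, SNF 1^9; δ1: rk 8, SNF 1^8; δ2: rk 2, SNF 1^2
Ȟ^0: (11−9)−0=2 ⇒ Z^2
Ȟ^1: (17−8)−9=0 ⇒ 0
Ȟ^2: (10−2)−8=0 ⇒ 0


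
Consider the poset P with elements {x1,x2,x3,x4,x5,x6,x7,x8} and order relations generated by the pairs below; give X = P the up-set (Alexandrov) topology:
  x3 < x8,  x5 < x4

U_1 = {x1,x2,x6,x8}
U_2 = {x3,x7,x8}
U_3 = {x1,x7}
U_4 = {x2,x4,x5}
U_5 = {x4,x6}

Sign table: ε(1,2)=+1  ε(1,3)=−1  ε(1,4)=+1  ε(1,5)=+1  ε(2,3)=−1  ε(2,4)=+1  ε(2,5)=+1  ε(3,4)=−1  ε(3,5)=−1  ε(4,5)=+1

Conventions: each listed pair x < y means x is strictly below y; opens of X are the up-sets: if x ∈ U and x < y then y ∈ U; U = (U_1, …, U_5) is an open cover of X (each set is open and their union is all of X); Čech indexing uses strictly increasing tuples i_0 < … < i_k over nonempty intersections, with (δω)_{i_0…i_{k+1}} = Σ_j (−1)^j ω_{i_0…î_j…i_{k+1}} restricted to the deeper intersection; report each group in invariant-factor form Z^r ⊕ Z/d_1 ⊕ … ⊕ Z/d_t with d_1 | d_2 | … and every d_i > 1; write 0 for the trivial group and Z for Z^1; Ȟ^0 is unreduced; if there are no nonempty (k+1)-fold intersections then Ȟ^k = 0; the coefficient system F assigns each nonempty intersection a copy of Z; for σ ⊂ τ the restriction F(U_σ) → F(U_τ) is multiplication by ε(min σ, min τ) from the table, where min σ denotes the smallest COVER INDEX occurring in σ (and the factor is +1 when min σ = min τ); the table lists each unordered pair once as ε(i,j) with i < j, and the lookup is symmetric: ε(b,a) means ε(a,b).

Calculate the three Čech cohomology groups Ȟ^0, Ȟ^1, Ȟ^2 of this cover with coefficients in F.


Ȟ^0 ≅ Z, Ȟ^1 ≅ Z^2 and Ȟ^2 ≅ 0

cover nerve:
  U12={x8} U13={x1} U14={x2} U15={x6} U23={x7} U45={x4}
C dims 5,6; δ0: rk 4, SNF 1^4
Ȟ^0: (5−4)−0=1 ⇒ Z
Ȟ^1: (6−0)−4=2 ⇒ Z^2
Ȟ^2: (0−0)−0=0 ⇒ 0


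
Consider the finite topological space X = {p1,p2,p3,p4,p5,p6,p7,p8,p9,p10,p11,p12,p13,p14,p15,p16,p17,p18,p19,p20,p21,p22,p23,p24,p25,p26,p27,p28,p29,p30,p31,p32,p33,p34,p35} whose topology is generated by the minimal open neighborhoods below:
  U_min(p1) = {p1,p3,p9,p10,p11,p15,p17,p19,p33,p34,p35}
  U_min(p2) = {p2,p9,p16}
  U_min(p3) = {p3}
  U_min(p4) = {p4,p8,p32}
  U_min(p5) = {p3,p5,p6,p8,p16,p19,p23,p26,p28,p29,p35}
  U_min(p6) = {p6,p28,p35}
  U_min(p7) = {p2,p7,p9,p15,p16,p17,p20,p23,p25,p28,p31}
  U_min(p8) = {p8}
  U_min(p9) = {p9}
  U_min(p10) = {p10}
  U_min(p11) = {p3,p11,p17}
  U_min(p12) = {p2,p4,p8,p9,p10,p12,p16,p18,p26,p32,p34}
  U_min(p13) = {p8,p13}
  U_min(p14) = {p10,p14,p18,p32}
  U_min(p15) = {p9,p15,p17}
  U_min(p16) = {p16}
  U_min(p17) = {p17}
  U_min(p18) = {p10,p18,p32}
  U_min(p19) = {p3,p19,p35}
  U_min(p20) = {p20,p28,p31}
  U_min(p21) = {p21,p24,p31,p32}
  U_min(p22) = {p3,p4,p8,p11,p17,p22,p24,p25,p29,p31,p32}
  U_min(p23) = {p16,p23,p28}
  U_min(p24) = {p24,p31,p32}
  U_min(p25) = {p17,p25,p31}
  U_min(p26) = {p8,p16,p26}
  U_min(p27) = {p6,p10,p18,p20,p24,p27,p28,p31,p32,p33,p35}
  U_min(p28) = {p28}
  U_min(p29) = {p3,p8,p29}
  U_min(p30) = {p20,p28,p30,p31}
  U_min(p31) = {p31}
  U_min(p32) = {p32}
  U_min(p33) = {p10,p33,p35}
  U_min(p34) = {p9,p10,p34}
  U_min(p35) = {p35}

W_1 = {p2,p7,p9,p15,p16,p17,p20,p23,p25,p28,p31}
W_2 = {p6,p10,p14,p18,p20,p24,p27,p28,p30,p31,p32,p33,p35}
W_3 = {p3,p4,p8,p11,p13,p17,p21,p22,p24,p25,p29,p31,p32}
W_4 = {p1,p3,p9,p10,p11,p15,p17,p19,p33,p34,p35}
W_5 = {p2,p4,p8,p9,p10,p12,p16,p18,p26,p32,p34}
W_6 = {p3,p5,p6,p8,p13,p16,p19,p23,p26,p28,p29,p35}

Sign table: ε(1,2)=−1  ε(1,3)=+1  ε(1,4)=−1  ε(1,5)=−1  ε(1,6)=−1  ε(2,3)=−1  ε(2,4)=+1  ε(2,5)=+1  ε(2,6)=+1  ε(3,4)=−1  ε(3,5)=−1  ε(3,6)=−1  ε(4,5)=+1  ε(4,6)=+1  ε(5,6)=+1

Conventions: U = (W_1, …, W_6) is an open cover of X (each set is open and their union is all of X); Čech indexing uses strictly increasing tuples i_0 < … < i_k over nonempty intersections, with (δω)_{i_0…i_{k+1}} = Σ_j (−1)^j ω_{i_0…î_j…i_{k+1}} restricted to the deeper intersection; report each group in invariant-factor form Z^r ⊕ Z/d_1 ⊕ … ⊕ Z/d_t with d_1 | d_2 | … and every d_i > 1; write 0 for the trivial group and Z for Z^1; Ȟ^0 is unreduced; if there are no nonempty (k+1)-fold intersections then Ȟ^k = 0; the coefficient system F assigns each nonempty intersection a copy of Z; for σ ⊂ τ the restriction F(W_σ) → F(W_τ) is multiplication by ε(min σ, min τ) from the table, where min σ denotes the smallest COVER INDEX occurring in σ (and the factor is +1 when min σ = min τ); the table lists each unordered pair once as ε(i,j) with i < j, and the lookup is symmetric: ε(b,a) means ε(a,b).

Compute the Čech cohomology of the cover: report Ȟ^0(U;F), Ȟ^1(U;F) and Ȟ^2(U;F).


nonempty overlaps:
  W12={p20,p28,p31} W13={p17,p25,p31} W14={p9,p15,p17} W15={p2,p9,p16} W16={p16,p23,p28} W23={p24,p31,p32} W24={p10,p33,p35} W25={p10,p18,p32} W26={p6,p28,p35} W34={p3,p11,p17} W35={p4,p8,p32} W36={p3,p8,p13,p29} W45={p9,p10,p34} W46={p3,p19,p35} W56={p8,p16,p26}
  W123={p31} W126={p28} W134={p17} W145={p9} W156={p16} W235={p32} W245={p10} W246={p35} W346={p3} W356={p8}
C dims 6,15,10; δ0: rk 5, SNF 1^5; δ1: rk 10, SNF 1^9·2
degree 0: 6−5−0 = 1 → Ȟ^0 ≅ Z
degree 1: 15−10−5 = 0 → Ȟ^1 ≅ 0
degree 2: 10−0−10 = 0 plus torsion [2] → Ȟ^2 ≅ Z/2

Ȟ^0(U;F) ≅ Z,  Ȟ^1(U;F) ≅ 0,  Ȟ^2(U;F) ≅ Z/2


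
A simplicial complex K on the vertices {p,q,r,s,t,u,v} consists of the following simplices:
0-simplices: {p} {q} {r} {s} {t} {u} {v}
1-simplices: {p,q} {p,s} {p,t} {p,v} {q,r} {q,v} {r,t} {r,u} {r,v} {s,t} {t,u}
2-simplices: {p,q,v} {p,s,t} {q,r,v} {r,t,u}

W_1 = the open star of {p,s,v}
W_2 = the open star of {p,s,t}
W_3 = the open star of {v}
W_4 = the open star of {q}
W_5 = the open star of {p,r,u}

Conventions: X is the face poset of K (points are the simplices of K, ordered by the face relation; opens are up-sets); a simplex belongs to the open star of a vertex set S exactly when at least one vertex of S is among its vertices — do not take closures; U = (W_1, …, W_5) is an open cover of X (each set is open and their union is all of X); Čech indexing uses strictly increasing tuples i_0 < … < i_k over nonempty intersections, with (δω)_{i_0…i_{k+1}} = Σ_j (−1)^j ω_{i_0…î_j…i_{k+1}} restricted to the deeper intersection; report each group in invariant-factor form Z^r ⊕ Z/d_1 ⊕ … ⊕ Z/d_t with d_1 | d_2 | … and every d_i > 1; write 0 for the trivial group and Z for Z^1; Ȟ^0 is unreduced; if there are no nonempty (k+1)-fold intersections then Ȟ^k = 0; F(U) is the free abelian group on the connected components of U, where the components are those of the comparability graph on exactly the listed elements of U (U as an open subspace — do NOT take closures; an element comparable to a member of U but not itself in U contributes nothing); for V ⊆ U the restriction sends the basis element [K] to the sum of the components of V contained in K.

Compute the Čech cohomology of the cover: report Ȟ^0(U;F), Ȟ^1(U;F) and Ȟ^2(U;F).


Ȟ^0 ≅ Z, Ȟ^1 ≅ Z and Ȟ^2 ≅ 0

nonempty intersections:
  W1={{p},{s},{v},{p,q},{p,s},{p,t},{p,v},{q,v},{r,v},{s,t},{p,q,v},{p,s,t},{q,r,v}} W2={{p},{s},{t},{p,q},{p,s},{p,t},{p,v},{r,t},{s,t},{t,u},{p,q,v},{p,s,t},{r,t,u}} W3={{v},{p,v},{q,v},{r,v},{p,q,v},{q,r,v}} W4={{q},{p,q},{q,r},{q,v},{p,q,v},{q,r,v}} W5={{p},{r},{u},{p,q},{p,s},{p,t},{p,v},{q,r},{r,t},{r,u},{r,v},{t,u},{p,q,v},{p,s,t},{q,r,v},{r,t,u}}
  W12={{p},{s},{p,q},{p,s},{p,t},{p,v},{s,t},{p,q,v},{p,s,t}} W13={{v},{p,v},{q,v},{r,v},{p,q,v},{q,r,v}} W14={{p,q},{q,v},{p,q,v},{q,r,v}} W15={{p},{p,q},{p,s},{p,t},{p,v},{r,v},{p,q,v},{p,s,t},{q,r,v}} W23={{p,v},{p,q,v}} W24={{p,q},{p,q,v}} W25={{p},{p,q},{p,s},{p,t},{p,v},{r,t},{t,u},{p,q,v},{p,s,t},{r,t,u}} W34={{q,v},{p,q,v},{q,r,v}} W35={{p,v},{r,v},{p,q,v},{q,r,v}} W45={{p,q},{q,r},{p,q,v},{q,r,v}}
  W123={{p,v},{p,q,v}} W124={{p,q},{p,q,v}} W125={{p},{p,q},{p,s},{p,t},{p,v},{p,q,v},{p,s,t}} W134={{q,v},{p,q,v},{q,r,v}} W135={{p,v},{r,v},{p,q,v},{q,r,v}} W145={{p,q},{p,q,v},{q,r,v}} W234={{p,q,v}} W235={{p,v},{p,q,v}} W245={{p,q},{p,q,v}} W345={{p,q,v},{q,r,v}}
  W1234={{p,q,v}} W1235={{p,v},{p,q,v}} W1245={{p,q},{p,q,v}} W1345={{p,q,v},{q,r,v}} W2345={{p,q,v}}
  W12345={{p,q,v}}
components per intersection:
  W1: {{p},{s},{v},{p,q},{p,s},{p,t},{p,v},{q,v},{r,v},{s,t},{p,q,v},{p,s,t},{q,r,v}}
  W2: {{p},{s},{t},{p,q},{p,s},{p,t},{p,v},{r,t},{s,t},{t,u},{p,q,v},{p,s,t},{r,t,u}}
  W3: {{v},{p,v},{q,v},{r,v},{p,q,v},{q,r,v}}
  W4: {{q},{p,q},{q,r},{q,v},{p,q,v},{q,r,v}}
  W5: {{p},{p,q},{p,s},{p,t},{p,v},{p,q,v},{p,s,t}} {{r},{u},{q,r},{r,t},{r,u},{r,v},{t,u},{q,r,v},{r,t,u}}
  W12: {{p},{s},{p,q},{p,s},{p,t},{p,v},{s,t},{p,q,v},{p,s,t}}
  W13: {{v},{p,v},{q,v},{r,v},{p,q,v},{q,r,v}}
  W14: {{p,q},{q,v},{p,q,v},{q,r,v}}
  W15: {{p},{p,q},{p,s},{p,t},{p,v},{p,q,v},{p,s,t}} {{r,v},{q,r,v}}
  W23: {{p,v},{p,q,v}}
  W24: {{p,q},{p,q,v}}
  W25: {{p},{p,q},{p,s},{p,t},{p,v},{p,q,v},{p,s,t}} {{r,t},{t,u},{r,t,u}}
  W34: {{q,v},{p,q,v},{q,r,v}}
  W35: {{p,v},{p,q,v}} {{r,v},{q,r,v}}
  W45: {{p,q},{p,q,v}} {{q,r},{q,r,v}}
  W123: {{p,v},{p,q,v}}
  W124: {{p,q},{p,q,v}}
  W125: {{p},{p,q},{p,s},{p,t},{p,v},{p,q,v},{p,s,t}}
  W134: {{q,v},{p,q,v},{q,r,v}}
  W135: {{p,v},{p,q,v}} {{r,v},{q,r,v}}
  W145: {{p,q},{p,q,v}} {{q,r,v}}
  W234: {{p,q,v}}
  W235: {{p,v},{p,q,v}}
  W245: {{p,q},{p,q,v}}
  W345: {{p,q,v}} {{q,r,v}}
  W1234: {{p,q,v}}
  W1235: {{p,v},{p,q,v}}
  W1245: {{p,q},{p,q,v}}
  W1345: {{p,q,v}} {{q,r,v}}
  W2345: {{p,q,v}}
  W12345: {{p,q,v}}
C dims 6,14,13,6; δ0: rk 5, SNF 1^5; δ1: rk 8, SNF 1^8; δ2: rk 5, SNF 1^5
Ȟ^0: (6−5)−0=1 ⇒ Z
Ȟ^1: (14−8)−5=1 ⇒ Z
Ȟ^2: (13−5)−8=0 ⇒ 0


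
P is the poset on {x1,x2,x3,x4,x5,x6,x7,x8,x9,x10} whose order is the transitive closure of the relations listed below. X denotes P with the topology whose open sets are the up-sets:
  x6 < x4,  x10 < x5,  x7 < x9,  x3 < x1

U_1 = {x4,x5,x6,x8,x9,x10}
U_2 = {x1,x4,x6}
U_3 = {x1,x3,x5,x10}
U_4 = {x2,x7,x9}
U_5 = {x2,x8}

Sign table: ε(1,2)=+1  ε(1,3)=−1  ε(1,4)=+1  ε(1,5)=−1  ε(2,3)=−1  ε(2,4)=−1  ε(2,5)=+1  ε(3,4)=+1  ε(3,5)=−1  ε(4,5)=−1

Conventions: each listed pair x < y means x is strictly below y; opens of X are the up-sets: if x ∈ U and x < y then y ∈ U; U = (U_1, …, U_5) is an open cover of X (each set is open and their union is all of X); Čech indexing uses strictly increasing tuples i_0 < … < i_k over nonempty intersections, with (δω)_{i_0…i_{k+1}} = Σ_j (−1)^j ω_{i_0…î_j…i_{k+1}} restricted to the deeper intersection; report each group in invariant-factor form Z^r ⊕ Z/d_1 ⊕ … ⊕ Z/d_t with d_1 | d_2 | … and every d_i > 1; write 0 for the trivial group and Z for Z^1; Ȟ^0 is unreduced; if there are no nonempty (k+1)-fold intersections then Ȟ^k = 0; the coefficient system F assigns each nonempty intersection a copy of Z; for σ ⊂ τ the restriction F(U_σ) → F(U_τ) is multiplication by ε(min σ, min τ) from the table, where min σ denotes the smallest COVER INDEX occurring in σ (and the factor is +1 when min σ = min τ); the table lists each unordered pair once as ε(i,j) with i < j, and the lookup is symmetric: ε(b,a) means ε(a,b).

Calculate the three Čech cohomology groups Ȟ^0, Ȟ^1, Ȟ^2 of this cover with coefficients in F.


nonempty intersections:
  U12={x4,x6} U13={x5,x10} U14={x9} U15={x8} U23={x1} U45={x2}
C dims 5,6; δ0: rk 4, SNF 1^4
Ȟ^0: (5−4)−0=1 ⇒ Z
Ȟ^1: (6−0)−4=2 ⇒ Z^2
Ȟ^2: (0−0)−0=0 ⇒ 0

Ȟ^0 = Z; Ȟ^1 = Z^2; Ȟ^2 = 0


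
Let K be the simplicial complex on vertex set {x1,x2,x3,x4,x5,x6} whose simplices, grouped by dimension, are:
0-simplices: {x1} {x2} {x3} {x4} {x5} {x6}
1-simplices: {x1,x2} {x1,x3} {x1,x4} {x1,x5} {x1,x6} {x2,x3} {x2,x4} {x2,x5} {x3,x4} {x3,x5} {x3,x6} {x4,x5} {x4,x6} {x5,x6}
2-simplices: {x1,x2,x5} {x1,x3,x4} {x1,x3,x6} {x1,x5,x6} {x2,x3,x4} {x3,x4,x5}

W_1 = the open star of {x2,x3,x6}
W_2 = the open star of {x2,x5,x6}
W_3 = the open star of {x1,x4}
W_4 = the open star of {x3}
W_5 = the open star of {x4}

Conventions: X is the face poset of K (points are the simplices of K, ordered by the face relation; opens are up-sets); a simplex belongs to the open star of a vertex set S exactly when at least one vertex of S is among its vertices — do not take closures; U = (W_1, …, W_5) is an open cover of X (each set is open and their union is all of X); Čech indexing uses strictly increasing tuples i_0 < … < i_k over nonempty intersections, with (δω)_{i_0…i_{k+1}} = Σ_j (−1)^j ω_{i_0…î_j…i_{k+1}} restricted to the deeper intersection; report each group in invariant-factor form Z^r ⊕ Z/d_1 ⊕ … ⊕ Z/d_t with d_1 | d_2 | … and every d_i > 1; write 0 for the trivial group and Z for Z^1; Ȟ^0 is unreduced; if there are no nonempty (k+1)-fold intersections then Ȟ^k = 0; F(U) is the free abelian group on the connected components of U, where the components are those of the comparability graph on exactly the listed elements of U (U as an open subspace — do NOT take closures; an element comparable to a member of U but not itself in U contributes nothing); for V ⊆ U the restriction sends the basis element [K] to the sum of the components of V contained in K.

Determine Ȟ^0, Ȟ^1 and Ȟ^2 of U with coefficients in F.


Ȟ^0(U;F) ≅ Z, Ȟ^1(U;F) ≅ Z^3, Ȟ^2(U;F) ≅ 0

intersection data:
  W1={{x2},{x3},{x6},{x1,x2},{x1,x3},{x1,x6},{x2,x3},{x2,x4},{x2,x5},{x3,x4},{x3,x5},{x3,x6},{x4,x6},{x5,x6},{x1,x2,x5},{x1,x3,x4},{x1,x3,x6},{x1,x5,x6},{x2,x3,x4},{x3,x4,x5}} W2={{x2},{x5},{x6},{x1,x2},{x1,x5},{x1,x6},{x2,x3},{x2,x4},{x2,x5},{x3,x5},{x3,x6},{x4,x5},{x4,x6},{x5,x6},{x1,x2,x5},{x1,x3,x6},{x1,x5,x6},{x2,x3,x4},{x3,x4,x5}} W3={{x1},{x4},{x1,x2},{x1,x3},{x1,x4},{x1,x5},{x1,x6},{x2,x4},{x3,x4},{x4,x5},{x4,x6},{x1,x2,x5},{x1,x3,x4},{x1,x3,x6},{x1,x5,x6},{x2,x3,x4},{x3,x4,x5}} W4={{x3},{x1,x3},{x2,x3},{x3,x4},{x3,x5},{x3,x6},{x1,x3,x4},{x1,x3,x6},{x2,x3,x4},{x3,x4,x5}} W5={{x4},{x1,x4},{x2,x4},{x3,x4},{x4,x5},{x4,x6},{x1,x3,x4},{x2,x3,x4},{x3,x4,x5}}
  W12={{x2},{x6},{x1,x2},{x1,x6},{x2,x3},{x2,x4},{x2,x5},{x3,x5},{x3,x6},{x4,x6},{x5,x6},{x1,x2,x5},{x1,x3,x6},{x1,x5,x6},{x2,x3,x4},{x3,x4,x5}} W13={{x1,x2},{x1,x3},{x1,x6},{x2,x4},{x3,x4},{x4,x6},{x1,x2,x5},{x1,x3,x4},{x1,x3,x6},{x1,x5,x6},{x2,x3,x4},{x3,x4,x5}} W14={{x3},{x1,x3},{x2,x3},{x3,x4},{x3,x5},{x3,x6},{x1,x3,x4},{x1,x3,x6},{x2,x3,x4},{x3,x4,x5}} W15={{x2,x4},{x3,x4},{x4,x6},{x1,x3,x4},{x2,x3,x4},{x3,x4,x5}} W23={{x1,x2},{x1,x5},{x1,x6},{x2,x4},{x4,x5},{x4,x6},{x1,x2,x5},{x1,x3,x6},{x1,x5,x6},{x2,x3,x4},{x3,x4,x5}} W24={{x2,x3},{x3,x5},{x3,x6},{x1,x3,x6},{x2,x3,x4},{x3,x4,x5}} W25={{x2,x4},{x4,x5},{x4,x6},{x2,x3,x4},{x3,x4,x5}} W34={{x1,x3},{x3,x4},{x1,x3,x4},{x1,x3,x6},{x2,x3,x4},{x3,x4,x5}} W35={{x4},{x1,x4},{x2,x4},{x3,x4},{x4,x5},{x4,x6},{x1,x3,x4},{x2,x3,x4},{x3,x4,x5}} W45={{x3,x4},{x1,x3,x4},{x2,x3,x4},{x3,x4,x5}}
  W123={{x1,x2},{x1,x6},{x2,x4},{x4,x6},{x1,x2,x5},{x1,x3,x6},{x1,x5,x6},{x2,x3,x4},{x3,x4,x5}} W124={{x2,x3},{x3,x5},{x3,x6},{x1,x3,x6},{x2,x3,x4},{x3,x4,x5}} W125={{x2,x4},{x4,x6},{x2,x3,x4},{x3,x4,x5}} W134={{x1,x3},{x3,x4},{x1,x3,x4},{x1,x3,x6},{x2,x3,x4},{x3,x4,x5}} W135={{x2,x4},{x3,x4},{x4,x6},{x1,x3,x4},{x2,x3,x4},{x3,x4,x5}} W145={{x3,x4},{x1,x3,x4},{x2,x3,x4},{x3,x4,x5}} W234={{x1,x3,x6},{x2,x3,x4},{x3,x4,x5}} W235={{x2,x4},{x4,x5},{x4,x6},{x2,x3,x4},{x3,x4,x5}} W245={{x2,x3,x4},{x3,x4,x5}} W345={{x3,x4},{x1,x3,x4},{x2,x3,x4},{x3,x4,x5}}
  W1234={{x1,x3,x6},{x2,x3,x4},{x3,x4,x5}} W1235={{x2,x4},{x4,x6},{x2,x3,x4},{x3,x4,x5}} W1245={{x2,x3,x4},{x3,x4,x5}} W1345={{x3,x4},{x1,x3,x4},{x2,x3,x4},{x3,x4,x5}} W2345={{x2,x3,x4},{x3,x4,x5}}
  W12345={{x2,x3,x4},{x3,x4,x5}}
components per intersection:
  W1: {{x2},{x3},{x6},{x1,x2},{x1,x3},{x1,x6},{x2,x3},{x2,x4},{x2,x5},{x3,x4},{x3,x5},{x3,x6},{x4,x6},{x5,x6},{x1,x2,x5},{x1,x3,x4},{x1,x3,x6},{x1,x5,x6},{x2,x3,x4},{x3,x4,x5}}
  W2: {{x2},{x5},{x6},{x1,x2},{x1,x5},{x1,x6},{x2,x3},{x2,x4},{x2,x5},{x3,x5},{x3,x6},{x4,x5},{x4,x6},{x5,x6},{x1,x2,x5},{x1,x3,x6},{x1,x5,x6},{x2,x3,x4},{x3,x4,x5}}
  W3: {{x1},{x4},{x1,x2},{x1,x3},{x1,x4},{x1,x5},{x1,x6},{x2,x4},{x3,x4},{x4,x5},{x4,x6},{x1,x2,x5},{x1,x3,x4},{x1,x3,x6},{x1,x5,x6},{x2,x3,x4},{x3,x4,x5}}
  W4: {{x3},{x1,x3},{x2,x3},{x3,x4},{x3,x5},{x3,x6},{x1,x3,x4},{x1,x3,x6},{x2,x3,x4},{x3,x4,x5}}
  W5: {{x4},{x1,x4},{x2,x4},{x3,x4},{x4,x5},{x4,x6},{x1,x3,x4},{x2,x3,x4},{x3,x4,x5}}
  W12: {{x2},{x1,x2},{x2,x3},{x2,x4},{x2,x5},{x1,x2,x5},{x2,x3,x4}} {{x6},{x1,x6},{x3,x6},{x4,x6},{x5,x6},{x1,x3,x6},{x1,x5,x6}} {{x3,x5},{x3,x4,x5}}
  W13: {{x1,x2},{x1,x2,x5}} {{x1,x3},{x1,x6},{x2,x4},{x3,x4},{x1,x3,x4},{x1,x3,x6},{x1,x5,x6},{x2,x3,x4},{x3,x4,x5}} {{x4,x6}}
  W14: {{x3},{x1,x3},{x2,x3},{x3,x4},{x3,x5},{x3,x6},{x1,x3,x4},{x1,x3,x6},{x2,x3,x4},{x3,x4,x5}}
  W15: {{x2,x4},{x3,x4},{x1,x3,x4},{x2,x3,x4},{x3,x4,x5}} {{x4,x6}}
  W23: {{x1,x2},{x1,x5},{x1,x6},{x1,x2,x5},{x1,x3,x6},{x1,x5,x6}} {{x2,x4},{x2,x3,x4}} {{x4,x5},{x3,x4,x5}} {{x4,x6}}
  W24: {{x2,x3},{x2,x3,x4}} {{x3,x5},{x3,x4,x5}} {{x3,x6},{x1,x3,x6}}
  W25: {{x2,x4},{x2,x3,x4}} {{x4,x5},{x3,x4,x5}} {{x4,x6}}
  W34: {{x1,x3},{x3,x4},{x1,x3,x4},{x1,x3,x6},{x2,x3,x4},{x3,x4,x5}}
  W35: {{x4},{x1,x4},{x2,x4},{x3,x4},{x4,x5},{x4,x6},{x1,x3,x4},{x2,x3,x4},{x3,x4,x5}}
  W45: {{x3,x4},{x1,x3,x4},{x2,x3,x4},{x3,x4,x5}}
  W123: {{x1,x2},{x1,x2,x5}} {{x1,x6},{x1,x3,x6},{x1,x5,x6}} {{x2,x4},{x2,x3,x4}} {{x4,x6}} {{x3,x4,x5}}
  W124: {{x2,x3},{x2,x3,x4}} {{x3,x5},{x3,x4,x5}} {{x3,x6},{x1,x3,x6}}
  W125: {{x2,x4},{x2,x3,x4}} {{x4,x6}} {{x3,x4,x5}}
  W134: {{x1,x3},{x3,x4},{x1,x3,x4},{x1,x3,x6},{x2,x3,x4},{x3,x4,x5}}
  W135: {{x2,x4},{x3,x4},{x1,x3,x4},{x2,x3,x4},{x3,x4,x5}} {{x4,x6}}
  W145: {{x3,x4},{x1,x3,x4},{x2,x3,x4},{x3,x4,x5}}
  W234: {{x1,x3,x6}} {{x2,x3,x4}} {{x3,x4,x5}}
  W235: {{x2,x4},{x2,x3,x4}} {{x4,x5},{x3,x4,x5}} {{x4,x6}}
  W245: {{x2,x3,x4}} {{x3,x4,x5}}
  W345: {{x3,x4},{x1,x3,x4},{x2,x3,x4},{x3,x4,x5}}
  W1234: {{x1,x3,x6}} {{x2,x3,x4}} {{x3,x4,x5}}
  W1235: {{x2,x4},{x2,x3,x4}} {{x4,x6}} {{x3,x4,x5}}
  W1245: {{x2,x3,x4}} {{x3,x4,x5}}
  W1345: {{x3,x4},{x1,x3,x4},{x2,x3,x4},{x3,x4,x5}}
  W2345: {{x2,x3,x4}} {{x3,x4,x5}}
  W12345: {{x2,x3,x4}} {{x3,x4,x5}}
C dims 5,22,24,11; δ0: rk 4, SNF 1^4; δ1: rk 15, SNF 1^15; δ2: rk 9, SNF 1^9
Ȟ^0 = (5 − 4) − 0 = 1, so Ȟ^0 ≅ Z
Ȟ^1 = (22 − 15) − 4 = 3, so Ȟ^1 ≅ Z^3
Ȟ^2 = (24 − 9) − 15 = 0, so Ȟ^2 ≅ 0


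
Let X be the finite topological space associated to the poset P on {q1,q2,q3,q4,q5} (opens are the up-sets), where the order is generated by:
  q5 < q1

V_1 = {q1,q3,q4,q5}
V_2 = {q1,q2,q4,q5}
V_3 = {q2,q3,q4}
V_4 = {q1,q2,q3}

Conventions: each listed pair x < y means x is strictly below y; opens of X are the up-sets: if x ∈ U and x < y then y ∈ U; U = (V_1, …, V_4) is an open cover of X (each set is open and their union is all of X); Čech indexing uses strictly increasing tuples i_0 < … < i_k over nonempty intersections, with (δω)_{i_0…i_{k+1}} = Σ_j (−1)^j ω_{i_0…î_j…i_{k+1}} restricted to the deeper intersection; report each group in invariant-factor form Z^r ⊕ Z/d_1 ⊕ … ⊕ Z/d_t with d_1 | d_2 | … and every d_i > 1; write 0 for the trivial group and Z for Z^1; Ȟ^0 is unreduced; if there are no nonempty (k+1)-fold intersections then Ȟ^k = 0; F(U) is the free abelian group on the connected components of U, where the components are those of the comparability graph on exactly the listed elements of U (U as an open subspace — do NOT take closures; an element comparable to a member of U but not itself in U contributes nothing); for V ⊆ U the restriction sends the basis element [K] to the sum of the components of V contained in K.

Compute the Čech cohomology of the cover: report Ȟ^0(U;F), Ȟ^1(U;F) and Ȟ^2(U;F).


intersection data:
  V12={q1,q4,q5} V13={q3,q4} V14={q1,q3} V23={q2,q4} V24={q1,q2} V34={q2,q3}
  V123={q4} V124={q1} V134={q3} V234={q2}
components per intersection:
  V1: {q1,q5} {q3} {q4}
  V2: {q1,q5} {q2} {q4}
  V3: {q2} {q3} {q4}
  V4: {q1} {q2} {q3}
  V12: {q1,q5} {q4}
  V13: {q3} {q4}
  V14: {q1} {q3}
  V23: {q2} {q4}
  V24: {q1} {q2}
  V34: {q2} {q3}
  V123: {q4}
  V124: {q1}
  V134: {q3}
  V234: {q2}
C dims 12,12,4; δ0: rk 8, SNF 1^8; δ1: rk 4, SNF 1^4
Ȟ^0 = (12 − 8) − 0 = 4, so Ȟ^0 ≅ Z^4
Ȟ^1 = (12 − 4) − 8 = 0, so Ȟ^1 ≅ 0
Ȟ^2 = (4 − 0) − 4 = 0, so Ȟ^2 ≅ 0

Ȟ^0 = Z^4; Ȟ^1 = 0; Ȟ^2 = 0


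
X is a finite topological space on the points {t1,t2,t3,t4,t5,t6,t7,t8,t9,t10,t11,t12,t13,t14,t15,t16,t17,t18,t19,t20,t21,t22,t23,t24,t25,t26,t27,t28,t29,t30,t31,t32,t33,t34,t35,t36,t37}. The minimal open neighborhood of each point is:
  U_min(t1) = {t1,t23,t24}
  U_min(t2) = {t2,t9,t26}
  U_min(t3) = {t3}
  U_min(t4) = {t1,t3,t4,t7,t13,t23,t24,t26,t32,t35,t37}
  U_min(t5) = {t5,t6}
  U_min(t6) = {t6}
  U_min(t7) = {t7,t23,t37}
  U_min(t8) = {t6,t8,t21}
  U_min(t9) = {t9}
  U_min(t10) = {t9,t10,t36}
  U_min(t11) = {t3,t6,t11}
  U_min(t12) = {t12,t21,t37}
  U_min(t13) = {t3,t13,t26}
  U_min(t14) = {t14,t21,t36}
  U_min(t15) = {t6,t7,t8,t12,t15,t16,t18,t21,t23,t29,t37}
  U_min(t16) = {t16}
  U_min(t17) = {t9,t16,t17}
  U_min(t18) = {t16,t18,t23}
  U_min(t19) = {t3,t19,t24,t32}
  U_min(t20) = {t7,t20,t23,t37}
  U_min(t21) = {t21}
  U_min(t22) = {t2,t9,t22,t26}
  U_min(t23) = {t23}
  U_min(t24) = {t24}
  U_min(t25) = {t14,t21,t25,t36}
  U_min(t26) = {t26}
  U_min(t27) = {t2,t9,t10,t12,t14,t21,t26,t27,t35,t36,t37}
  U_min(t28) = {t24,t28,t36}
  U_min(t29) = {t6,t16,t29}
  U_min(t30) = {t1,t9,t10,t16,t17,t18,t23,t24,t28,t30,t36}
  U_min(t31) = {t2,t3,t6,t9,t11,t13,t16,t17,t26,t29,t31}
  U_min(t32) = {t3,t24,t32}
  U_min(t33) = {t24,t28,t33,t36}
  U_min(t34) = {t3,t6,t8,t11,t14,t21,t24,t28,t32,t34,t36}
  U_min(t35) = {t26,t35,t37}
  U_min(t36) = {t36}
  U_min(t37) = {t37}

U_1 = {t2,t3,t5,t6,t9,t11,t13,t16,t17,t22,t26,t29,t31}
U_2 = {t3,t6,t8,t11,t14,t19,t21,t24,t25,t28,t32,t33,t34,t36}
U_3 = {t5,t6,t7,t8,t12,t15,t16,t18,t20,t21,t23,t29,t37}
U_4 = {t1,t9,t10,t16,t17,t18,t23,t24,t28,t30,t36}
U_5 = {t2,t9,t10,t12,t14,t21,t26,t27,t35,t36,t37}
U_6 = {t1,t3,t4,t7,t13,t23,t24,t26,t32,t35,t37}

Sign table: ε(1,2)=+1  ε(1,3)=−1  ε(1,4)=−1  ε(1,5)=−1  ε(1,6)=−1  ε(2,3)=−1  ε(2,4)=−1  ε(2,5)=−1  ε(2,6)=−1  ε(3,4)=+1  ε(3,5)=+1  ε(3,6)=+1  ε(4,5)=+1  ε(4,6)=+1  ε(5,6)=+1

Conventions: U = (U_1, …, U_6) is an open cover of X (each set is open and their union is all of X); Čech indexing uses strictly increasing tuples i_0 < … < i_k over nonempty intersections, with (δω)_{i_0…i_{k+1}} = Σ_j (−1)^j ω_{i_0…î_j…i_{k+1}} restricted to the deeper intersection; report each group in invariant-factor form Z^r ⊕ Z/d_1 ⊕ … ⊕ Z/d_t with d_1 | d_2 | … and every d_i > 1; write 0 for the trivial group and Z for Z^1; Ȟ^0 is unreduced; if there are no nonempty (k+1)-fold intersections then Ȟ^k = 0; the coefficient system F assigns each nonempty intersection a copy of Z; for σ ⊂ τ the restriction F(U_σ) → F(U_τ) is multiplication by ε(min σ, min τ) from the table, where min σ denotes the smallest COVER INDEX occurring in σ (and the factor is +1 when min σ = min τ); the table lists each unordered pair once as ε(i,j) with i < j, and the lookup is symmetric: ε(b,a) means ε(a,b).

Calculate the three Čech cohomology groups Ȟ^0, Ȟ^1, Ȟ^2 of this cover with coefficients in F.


nerve simplices:
  U12={t3,t6,t11} U13={t5,t6,t16,t29} U14={t9,t16,t17} U15={t2,t9,t26} U16={t3,t13,t26} U23={t6,t8,t21} U24={t24,t28,t36} U25={t14,t21,t36} U26={t3,t24,t32} U34={t16,t18,t23} U35={t12,t21,t37} U36={t7,t23,t37} U45={t9,t10,t36} U46={t1,t23,t24} U56={t26,t35,t37}
  U123={t6} U126={t3} U134={t16} U145={t9} U156={t26} U235={t21} U245={t36} U246={t24} U346={t23} U356={t37}
C dims 6,15,10; δ0: rk 5, SNF 1^5; δ1: rk 10, SNF 1^9·2
degree 0: 6−5−0 = 1 → Ȟ^0 ≅ Z
degree 1: 15−10−5 = 0 → Ȟ^1 ≅ 0
degree 2: 10−0−10 = 0 plus torsion [2] → Ȟ^2 ≅ Z/2

Ȟ^0 = Z, Ȟ^1 = 0 and Ȟ^2 = Z/2


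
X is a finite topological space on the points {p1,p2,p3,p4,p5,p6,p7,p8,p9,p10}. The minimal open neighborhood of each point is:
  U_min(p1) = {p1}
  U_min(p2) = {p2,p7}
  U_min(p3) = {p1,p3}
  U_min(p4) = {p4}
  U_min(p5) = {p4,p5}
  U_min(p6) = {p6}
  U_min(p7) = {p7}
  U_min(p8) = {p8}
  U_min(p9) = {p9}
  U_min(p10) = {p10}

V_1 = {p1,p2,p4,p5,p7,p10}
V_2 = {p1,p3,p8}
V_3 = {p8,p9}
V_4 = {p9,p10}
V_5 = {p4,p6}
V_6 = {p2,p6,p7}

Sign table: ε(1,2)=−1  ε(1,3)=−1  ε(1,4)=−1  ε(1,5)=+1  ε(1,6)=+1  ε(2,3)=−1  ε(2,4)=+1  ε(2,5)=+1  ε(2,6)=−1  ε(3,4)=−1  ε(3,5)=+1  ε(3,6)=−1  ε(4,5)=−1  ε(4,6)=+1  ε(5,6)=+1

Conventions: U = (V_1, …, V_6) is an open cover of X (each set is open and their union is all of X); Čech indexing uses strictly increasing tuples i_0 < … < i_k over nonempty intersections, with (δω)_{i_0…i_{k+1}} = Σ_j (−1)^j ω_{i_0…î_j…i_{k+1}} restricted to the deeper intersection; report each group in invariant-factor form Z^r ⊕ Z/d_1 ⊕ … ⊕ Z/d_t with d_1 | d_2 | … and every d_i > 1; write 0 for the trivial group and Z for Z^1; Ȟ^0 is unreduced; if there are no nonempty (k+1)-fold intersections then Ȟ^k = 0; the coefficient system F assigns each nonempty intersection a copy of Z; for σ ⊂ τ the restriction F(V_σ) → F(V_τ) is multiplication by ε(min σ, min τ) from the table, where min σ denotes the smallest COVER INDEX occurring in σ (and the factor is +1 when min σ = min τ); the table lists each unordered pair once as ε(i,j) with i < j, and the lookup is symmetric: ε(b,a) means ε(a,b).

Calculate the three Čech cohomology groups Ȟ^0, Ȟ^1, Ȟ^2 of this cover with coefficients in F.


Ȟ^0(U;F) ≅ Z,  Ȟ^1(U;F) ≅ Z^2,  Ȟ^2(U;F) ≅ 0

intersection data:
  V12={p1} V14={p10} V15={p4} V16={p2,p7} V23={p8} V34={p9} V56={p6}
C dims 6,7; δ0: rk 5, SNF 1^5
Ȟ^0 = (6 − 5) − 0 = 1, so Ȟ^0 ≅ Z
Ȟ^1 = (7 − 0) − 5 = 2, so Ȟ^1 ≅ Z^2
Ȟ^2 = (0 − 0) − 0 = 0, so Ȟ^2 ≅ 0
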